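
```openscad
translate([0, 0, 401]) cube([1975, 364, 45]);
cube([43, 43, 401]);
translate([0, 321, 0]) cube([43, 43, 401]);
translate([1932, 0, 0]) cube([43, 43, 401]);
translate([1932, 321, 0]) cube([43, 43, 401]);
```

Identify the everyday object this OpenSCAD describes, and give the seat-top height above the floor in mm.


A bench. The seat-top height is 446 mm.

A long slab on four corner posts — a bench. The slab sits at z = 401 with thickness 45, so the top is 401 + 45 = 446 mm.


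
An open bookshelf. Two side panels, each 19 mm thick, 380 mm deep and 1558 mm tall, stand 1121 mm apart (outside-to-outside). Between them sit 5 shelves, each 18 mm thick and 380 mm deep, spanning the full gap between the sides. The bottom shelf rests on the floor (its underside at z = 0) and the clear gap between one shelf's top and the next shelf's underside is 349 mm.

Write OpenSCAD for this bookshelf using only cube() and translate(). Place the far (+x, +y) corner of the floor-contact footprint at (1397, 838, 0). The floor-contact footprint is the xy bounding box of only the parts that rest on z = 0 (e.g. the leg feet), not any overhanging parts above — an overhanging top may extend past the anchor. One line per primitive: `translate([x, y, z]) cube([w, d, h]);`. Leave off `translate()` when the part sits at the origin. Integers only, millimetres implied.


translate([276, 458, 0]) cube([19, 380, 1558]);
translate([1378, 458, 0]) cube([19, 380, 1558]);
translate([295, 458, 0]) cube([1083, 380, 18]);
translate([295, 458, 367]) cube([1083, 380, 18]);
translate([295, 458, 734]) cube([1083, 380, 18]);
translate([295, 458, 1101]) cube([1083, 380, 18]);
translate([295, 458, 1468]) cube([1083, 380, 18]);


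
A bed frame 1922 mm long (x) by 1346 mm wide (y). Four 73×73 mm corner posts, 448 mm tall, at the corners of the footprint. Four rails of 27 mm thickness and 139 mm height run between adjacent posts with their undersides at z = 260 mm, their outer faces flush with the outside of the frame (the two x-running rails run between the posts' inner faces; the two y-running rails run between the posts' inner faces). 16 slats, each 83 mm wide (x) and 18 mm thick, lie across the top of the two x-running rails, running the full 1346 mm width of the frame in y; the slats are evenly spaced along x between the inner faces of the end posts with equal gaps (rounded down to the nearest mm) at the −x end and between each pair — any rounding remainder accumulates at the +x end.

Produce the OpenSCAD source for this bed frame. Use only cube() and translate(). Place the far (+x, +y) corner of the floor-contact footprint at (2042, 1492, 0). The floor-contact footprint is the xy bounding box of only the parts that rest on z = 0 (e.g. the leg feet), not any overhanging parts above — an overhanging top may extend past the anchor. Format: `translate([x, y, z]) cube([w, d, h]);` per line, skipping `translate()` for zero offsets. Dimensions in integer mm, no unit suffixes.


translate([120, 146, 0]) cube([73, 73, 448]);
translate([120, 1419, 0]) cube([73, 73, 448]);
translate([1969, 146, 0]) cube([73, 73, 448]);
translate([1969, 1419, 0]) cube([73, 73, 448]);
translate([193, 146, 260]) cube([1776, 27, 139]);
translate([193, 1465, 260]) cube([1776, 27, 139]);
translate([120, 219, 260]) cube([27, 1200, 139]);
translate([2015, 219, 260]) cube([27, 1200, 139]);
translate([219, 146, 399]) cube([83, 1346, 18]);
translate([328, 146, 399]) cube([83, 1346, 18]);
translate([437, 146, 399]) cube([83, 1346, 18]);
translate([546, 146, 399]) cube([83, 1346, 18]);
translate([655, 146, 399]) cube([83, 1346, 18]);
translate([764, 146, 399]) cube([83, 1346, 18]);
translate([873, 146, 399]) cube([83, 1346, 18]);
translate([982, 146, 399]) cube([83, 1346, 18]);
translate([1091, 146, 399]) cube([83, 1346, 18]);
translate([1200, 146, 399]) cube([83, 1346, 18]);
translate([1309, 146, 399]) cube([83, 1346, 18]);
translate([1418, 146, 399]) cube([83, 1346, 18]);
translate([1527, 146, 399]) cube([83, 1346, 18]);
translate([1636, 146, 399]) cube([83, 1346, 18]);
translate([1745, 146, 399]) cube([83, 1346, 18]);
translate([1854, 146, 399]) cube([83, 1346, 18]);


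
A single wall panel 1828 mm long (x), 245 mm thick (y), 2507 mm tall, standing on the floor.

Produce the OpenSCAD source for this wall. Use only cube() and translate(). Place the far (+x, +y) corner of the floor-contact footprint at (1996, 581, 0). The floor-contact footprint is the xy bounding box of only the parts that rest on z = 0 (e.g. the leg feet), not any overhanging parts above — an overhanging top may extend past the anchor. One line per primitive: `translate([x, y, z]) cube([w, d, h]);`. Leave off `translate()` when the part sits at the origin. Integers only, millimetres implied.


translate([168, 336, 0]) cube([1828, 245, 2507]);


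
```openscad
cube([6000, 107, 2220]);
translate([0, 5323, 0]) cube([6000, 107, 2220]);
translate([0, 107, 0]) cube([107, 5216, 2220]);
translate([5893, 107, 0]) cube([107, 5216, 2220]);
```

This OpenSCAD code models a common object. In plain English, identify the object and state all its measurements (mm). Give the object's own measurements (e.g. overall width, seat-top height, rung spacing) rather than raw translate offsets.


The wall frame of a small rectangular building: four walls, each 2220 mm tall and 107 mm thick, enclosing a footprint 6000 mm (x) by 5430 mm (y) outside-to-outside, with no floor or roof. The front and back walls (the −y and +y sides) span the full width; the two side walls fit between them.


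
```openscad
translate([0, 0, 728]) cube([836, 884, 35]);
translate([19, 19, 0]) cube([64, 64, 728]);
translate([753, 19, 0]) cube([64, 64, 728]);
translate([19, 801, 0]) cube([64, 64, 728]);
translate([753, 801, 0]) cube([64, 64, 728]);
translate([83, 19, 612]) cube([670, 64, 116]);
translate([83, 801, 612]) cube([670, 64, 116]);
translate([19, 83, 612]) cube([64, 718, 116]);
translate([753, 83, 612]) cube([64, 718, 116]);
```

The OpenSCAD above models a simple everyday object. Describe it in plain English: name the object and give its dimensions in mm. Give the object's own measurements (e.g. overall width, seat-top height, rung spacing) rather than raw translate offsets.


A table: top 836 mm (x) × 884 mm (y), 35 mm thick, upper face at z = 763 mm, on four 64×64 mm square legs, each inset 19 mm from the nearest pair of top edges from z = 0 to the bottom of the top. Four apron rails, 64 mm thick and 116 mm tall, run between adjacent legs with their top edges flush with the underside of the top and their outer faces flush with the legs' outer faces.


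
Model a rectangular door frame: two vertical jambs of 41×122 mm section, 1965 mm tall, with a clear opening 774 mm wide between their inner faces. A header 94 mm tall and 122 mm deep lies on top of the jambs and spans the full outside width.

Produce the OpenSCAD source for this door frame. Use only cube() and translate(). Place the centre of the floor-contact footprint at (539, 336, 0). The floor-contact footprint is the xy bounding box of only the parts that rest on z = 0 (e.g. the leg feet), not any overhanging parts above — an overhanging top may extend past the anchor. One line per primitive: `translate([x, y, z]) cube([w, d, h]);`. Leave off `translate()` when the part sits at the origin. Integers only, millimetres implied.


translate([111, 275, 0]) cube([41, 122, 1965]);
translate([926, 275, 0]) cube([41, 122, 1965]);
translate([111, 275, 1965]) cube([856, 122, 94]);


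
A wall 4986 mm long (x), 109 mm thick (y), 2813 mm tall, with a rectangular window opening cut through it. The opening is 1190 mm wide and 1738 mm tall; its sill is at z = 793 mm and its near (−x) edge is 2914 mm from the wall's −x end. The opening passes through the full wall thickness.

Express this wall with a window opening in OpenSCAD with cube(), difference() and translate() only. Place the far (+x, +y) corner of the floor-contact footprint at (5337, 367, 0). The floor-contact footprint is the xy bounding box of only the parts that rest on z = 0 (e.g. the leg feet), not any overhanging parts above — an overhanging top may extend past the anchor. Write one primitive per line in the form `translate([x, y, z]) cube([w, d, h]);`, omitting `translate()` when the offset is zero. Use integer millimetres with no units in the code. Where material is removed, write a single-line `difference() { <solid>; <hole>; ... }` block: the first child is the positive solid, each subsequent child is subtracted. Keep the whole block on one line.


difference() { translate([351, 258, 0]) cube([4986, 109, 2813]); translate([3265, 258, 793]) cube([1190, 109, 1738]); }


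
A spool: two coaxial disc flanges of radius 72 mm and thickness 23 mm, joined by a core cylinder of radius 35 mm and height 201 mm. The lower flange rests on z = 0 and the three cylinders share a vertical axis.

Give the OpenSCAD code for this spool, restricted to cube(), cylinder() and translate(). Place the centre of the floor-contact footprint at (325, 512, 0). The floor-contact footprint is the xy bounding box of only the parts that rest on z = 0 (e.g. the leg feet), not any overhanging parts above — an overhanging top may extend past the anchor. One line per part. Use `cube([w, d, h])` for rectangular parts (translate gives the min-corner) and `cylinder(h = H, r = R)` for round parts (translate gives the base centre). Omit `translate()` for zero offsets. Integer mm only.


translate([325, 512, 0]) cylinder(h = 23, r = 72);
translate([325, 512, 23]) cylinder(h = 201, r = 35);
translate([325, 512, 224]) cylinder(h = 23, r = 72);


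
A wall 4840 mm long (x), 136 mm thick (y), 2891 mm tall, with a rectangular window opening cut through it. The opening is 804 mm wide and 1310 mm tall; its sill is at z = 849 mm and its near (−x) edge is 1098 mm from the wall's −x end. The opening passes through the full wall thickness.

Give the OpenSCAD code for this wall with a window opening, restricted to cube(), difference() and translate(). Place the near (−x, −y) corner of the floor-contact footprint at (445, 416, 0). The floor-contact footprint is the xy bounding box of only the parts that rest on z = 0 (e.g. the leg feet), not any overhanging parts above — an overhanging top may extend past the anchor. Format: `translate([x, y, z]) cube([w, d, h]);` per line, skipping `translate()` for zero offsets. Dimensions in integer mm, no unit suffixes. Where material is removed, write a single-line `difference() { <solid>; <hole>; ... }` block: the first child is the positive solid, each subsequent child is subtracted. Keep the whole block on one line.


difference() { translate([445, 416, 0]) cube([4840, 136, 2891]); translate([1543, 416, 849]) cube([804, 136, 1310]); }


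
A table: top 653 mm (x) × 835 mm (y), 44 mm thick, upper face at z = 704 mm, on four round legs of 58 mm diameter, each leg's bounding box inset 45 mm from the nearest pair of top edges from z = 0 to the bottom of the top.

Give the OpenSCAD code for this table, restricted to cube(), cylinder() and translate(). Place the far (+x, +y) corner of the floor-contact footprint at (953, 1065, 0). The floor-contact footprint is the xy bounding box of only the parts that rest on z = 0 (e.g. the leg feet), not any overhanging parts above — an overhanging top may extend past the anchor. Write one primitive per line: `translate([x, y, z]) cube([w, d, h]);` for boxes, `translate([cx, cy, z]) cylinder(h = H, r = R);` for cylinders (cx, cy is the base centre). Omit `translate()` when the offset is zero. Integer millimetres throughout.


// leg_h = 704 - 44 = 660
translate([345, 275, 660]) cube([653, 835, 44]);
translate([419, 349, 0]) cylinder(h = 660, r = 29);
translate([924, 349, 0]) cylinder(h = 660, r = 29);
translate([419, 1036, 0]) cylinder(h = 660, r = 29);
translate([924, 1036, 0]) cylinder(h = 660, r = 29);


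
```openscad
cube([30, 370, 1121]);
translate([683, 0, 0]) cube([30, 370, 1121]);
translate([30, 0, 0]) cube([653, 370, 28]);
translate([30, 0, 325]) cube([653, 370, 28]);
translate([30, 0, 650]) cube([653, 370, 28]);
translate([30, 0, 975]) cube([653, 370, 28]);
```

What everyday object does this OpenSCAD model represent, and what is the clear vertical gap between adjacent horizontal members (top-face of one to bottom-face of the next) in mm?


A bookshelf. The clear shelf gap is 297 mm.

Two tall side panels with 4 horizontal boards between them — a bookshelf. The first two shelf undersides are at z = 0 and z = 325; with shelf thickness 28, the clear gap is 325 − 0 − 28 = 297 mm.


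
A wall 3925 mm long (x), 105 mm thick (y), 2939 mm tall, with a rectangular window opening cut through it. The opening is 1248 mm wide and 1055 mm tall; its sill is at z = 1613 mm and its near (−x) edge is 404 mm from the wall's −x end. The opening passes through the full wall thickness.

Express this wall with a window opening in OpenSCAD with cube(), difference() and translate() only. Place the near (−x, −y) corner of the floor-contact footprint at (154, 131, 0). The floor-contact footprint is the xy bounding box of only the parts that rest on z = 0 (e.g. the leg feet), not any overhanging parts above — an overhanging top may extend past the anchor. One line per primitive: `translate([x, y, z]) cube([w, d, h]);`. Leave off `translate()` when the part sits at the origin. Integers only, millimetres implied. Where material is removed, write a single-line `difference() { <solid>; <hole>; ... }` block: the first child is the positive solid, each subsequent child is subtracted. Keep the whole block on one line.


difference() { translate([154, 131, 0]) cube([3925, 105, 2939]); translate([558, 131, 1613]) cube([1248, 105, 1055]); }


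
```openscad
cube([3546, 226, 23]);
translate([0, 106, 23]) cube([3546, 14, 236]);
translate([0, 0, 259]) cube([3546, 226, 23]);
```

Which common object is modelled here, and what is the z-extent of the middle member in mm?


An I-beam. The web height is 236 mm.

Two wide flanges with a thin centred web — an I-beam. Overall 282 mm minus two 23 mm flanges gives a web of 282 − 2·23 = 236 mm.


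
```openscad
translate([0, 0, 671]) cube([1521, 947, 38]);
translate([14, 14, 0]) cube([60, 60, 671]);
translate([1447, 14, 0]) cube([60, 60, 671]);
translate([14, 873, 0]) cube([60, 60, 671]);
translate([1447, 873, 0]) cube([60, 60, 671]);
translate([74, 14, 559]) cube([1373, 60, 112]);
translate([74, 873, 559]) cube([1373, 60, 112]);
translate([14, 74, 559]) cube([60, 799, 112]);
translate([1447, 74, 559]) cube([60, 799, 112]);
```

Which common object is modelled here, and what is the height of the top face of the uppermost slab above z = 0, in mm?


A table. The table height is 709 mm.

A 1521×947×38 slab sits at z = 671 on four 60 mm square posts — a table. The top surface is at 671 + 38 = 709 mm.


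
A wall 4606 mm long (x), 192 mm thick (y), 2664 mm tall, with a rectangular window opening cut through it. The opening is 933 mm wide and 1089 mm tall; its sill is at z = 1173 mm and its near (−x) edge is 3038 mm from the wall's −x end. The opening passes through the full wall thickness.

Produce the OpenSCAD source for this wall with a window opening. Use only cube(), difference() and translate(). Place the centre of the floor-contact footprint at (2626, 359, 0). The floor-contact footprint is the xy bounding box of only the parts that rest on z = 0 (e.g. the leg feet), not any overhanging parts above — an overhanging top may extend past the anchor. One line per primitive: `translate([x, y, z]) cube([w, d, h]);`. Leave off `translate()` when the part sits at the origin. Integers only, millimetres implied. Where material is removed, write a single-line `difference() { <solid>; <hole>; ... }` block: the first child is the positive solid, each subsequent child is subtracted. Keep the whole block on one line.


difference() { translate([323, 263, 0]) cube([4606, 192, 2664]); translate([3361, 263, 1173]) cube([933, 192, 1089]); }


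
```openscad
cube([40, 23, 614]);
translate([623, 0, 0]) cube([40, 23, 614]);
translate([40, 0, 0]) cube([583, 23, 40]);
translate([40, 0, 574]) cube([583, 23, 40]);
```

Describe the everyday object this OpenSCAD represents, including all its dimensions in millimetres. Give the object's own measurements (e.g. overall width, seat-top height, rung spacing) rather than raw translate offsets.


A rectangular picture frame lying in the x–z plane (depth along y). The opening is 583 mm wide (x) by 534 mm tall (z), surrounded by a border 40 mm wide on all four sides. The frame is 23 mm deep and is made of two full-height vertical stiles with two horizontal rails fitted between them.


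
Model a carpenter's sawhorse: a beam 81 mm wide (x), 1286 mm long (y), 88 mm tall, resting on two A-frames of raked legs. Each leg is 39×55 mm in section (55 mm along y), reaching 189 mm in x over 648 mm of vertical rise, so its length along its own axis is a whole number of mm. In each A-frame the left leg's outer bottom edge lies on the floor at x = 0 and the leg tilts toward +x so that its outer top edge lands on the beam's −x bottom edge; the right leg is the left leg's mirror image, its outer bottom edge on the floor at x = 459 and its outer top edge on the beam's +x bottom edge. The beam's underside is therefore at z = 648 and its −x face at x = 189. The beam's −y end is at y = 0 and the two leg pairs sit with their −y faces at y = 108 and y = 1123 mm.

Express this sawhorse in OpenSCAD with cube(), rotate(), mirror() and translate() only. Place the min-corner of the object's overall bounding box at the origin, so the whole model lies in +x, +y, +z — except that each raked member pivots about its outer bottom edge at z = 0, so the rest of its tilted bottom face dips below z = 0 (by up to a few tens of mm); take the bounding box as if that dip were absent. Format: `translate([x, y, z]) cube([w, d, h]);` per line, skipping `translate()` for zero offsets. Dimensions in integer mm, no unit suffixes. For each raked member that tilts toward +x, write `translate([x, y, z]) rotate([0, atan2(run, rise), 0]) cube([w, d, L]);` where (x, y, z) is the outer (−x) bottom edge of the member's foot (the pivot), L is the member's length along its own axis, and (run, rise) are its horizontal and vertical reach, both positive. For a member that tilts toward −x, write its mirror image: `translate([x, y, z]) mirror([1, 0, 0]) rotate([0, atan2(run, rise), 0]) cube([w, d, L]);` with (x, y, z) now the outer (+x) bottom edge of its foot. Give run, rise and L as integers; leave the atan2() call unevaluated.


// leg length = √(189² + 648²) = 675
// right-leg outer foot x = 2·189 + 81 = 459
// beam min-corner = (189, 0, 648)
translate([189, 0, 648]) cube([81, 1286, 88]);
translate([0, 108, 0]) rotate([0, atan2(189, 648), 0]) cube([39, 55, 675]);
translate([459, 108, 0]) mirror([1, 0, 0]) rotate([0, atan2(189, 648), 0]) cube([39, 55, 675]);
translate([0, 1123, 0]) rotate([0, atan2(189, 648), 0]) cube([39, 55, 675]);
translate([459, 1123, 0]) mirror([1, 0, 0]) rotate([0, atan2(189, 648), 0]) cube([39, 55, 675]);


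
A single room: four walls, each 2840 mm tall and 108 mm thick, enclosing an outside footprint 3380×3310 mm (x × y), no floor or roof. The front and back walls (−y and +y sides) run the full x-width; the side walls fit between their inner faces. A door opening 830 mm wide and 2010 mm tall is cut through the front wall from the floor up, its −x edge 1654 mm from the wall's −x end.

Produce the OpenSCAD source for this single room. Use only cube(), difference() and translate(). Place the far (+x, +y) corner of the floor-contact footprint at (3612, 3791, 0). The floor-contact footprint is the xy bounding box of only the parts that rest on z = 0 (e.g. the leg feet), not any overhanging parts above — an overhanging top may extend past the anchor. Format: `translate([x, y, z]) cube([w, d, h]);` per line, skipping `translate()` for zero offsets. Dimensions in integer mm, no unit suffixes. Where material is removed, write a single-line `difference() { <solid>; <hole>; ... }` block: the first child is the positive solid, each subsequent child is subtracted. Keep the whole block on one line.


difference() { translate([232, 481, 0]) cube([3380, 108, 2840]); translate([1886, 481, 0]) cube([830, 108, 2010]); }
translate([232, 3683, 0]) cube([3380, 108, 2840]);
translate([232, 589, 0]) cube([108, 3094, 2840]);
translate([3504, 589, 0]) cube([108, 3094, 2840]);


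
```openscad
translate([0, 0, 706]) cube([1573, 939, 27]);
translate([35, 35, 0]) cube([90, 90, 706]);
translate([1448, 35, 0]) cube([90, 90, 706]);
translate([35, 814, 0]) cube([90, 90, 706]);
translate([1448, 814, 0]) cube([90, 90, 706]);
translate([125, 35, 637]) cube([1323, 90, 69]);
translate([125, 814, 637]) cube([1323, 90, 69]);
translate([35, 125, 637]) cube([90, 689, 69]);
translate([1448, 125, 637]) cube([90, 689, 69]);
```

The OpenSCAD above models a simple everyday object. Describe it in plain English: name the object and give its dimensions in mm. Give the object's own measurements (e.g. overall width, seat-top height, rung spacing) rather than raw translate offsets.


A table: top 1573 mm (x) × 939 mm (y), 27 mm thick, upper face at z = 733 mm, on four 90×90 mm square legs, each inset 35 mm from the nearest pair of top edges from z = 0 to the bottom of the top. Four apron rails, 90 mm thick and 69 mm tall, run between adjacent legs with their top edges flush with the underside of the top and their outer faces flush with the legs' outer faces.


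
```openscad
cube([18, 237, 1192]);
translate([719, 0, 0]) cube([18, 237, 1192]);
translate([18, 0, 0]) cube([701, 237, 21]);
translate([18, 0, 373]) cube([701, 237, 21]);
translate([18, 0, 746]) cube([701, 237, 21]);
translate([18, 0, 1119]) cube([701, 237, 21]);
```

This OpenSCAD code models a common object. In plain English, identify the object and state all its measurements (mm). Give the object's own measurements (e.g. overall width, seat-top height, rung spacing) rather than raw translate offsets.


An open bookshelf. Two side panels, each 18 mm thick, 237 mm deep and 1192 mm tall, stand 737 mm apart (outside-to-outside). Between them sit 4 shelves, each 21 mm thick and 237 mm deep, spanning the full gap between the sides. The bottom shelf rests on the floor (its underside at z = 0) and the clear gap between one shelf's top and the next shelf's underside is 352 mm.


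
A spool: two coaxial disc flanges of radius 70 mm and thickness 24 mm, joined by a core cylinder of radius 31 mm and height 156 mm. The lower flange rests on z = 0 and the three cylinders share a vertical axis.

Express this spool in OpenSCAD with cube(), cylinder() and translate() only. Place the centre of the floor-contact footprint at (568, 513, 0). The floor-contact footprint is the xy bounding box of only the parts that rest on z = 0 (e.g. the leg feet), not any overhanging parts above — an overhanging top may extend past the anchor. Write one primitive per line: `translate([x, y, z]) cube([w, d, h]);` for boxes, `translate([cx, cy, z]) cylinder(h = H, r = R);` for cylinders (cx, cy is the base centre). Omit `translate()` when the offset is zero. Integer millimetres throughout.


translate([568, 513, 0]) cylinder(h = 24, r = 70);
translate([568, 513, 24]) cylinder(h = 156, r = 31);
translate([568, 513, 180]) cylinder(h = 24, r = 70);


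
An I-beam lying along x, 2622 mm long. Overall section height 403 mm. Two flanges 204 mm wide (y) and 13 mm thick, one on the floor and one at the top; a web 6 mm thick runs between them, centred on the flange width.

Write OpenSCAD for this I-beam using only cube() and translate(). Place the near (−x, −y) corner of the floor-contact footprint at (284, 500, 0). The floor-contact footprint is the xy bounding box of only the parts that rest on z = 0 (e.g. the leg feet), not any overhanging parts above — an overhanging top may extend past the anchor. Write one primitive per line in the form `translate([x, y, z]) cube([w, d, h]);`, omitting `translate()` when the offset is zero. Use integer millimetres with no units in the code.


translate([284, 500, 0]) cube([2622, 204, 13]);
translate([284, 599, 13]) cube([2622, 6, 377]);
translate([284, 500, 390]) cube([2622, 204, 13]);


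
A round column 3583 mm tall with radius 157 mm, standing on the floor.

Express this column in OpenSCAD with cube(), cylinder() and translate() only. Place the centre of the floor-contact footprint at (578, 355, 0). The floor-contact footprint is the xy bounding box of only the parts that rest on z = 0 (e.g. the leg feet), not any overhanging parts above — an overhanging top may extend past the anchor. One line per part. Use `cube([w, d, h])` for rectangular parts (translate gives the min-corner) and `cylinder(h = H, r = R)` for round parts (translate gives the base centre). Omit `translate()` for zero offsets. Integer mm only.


translate([578, 355, 0]) cylinder(h = 3583, r = 157);


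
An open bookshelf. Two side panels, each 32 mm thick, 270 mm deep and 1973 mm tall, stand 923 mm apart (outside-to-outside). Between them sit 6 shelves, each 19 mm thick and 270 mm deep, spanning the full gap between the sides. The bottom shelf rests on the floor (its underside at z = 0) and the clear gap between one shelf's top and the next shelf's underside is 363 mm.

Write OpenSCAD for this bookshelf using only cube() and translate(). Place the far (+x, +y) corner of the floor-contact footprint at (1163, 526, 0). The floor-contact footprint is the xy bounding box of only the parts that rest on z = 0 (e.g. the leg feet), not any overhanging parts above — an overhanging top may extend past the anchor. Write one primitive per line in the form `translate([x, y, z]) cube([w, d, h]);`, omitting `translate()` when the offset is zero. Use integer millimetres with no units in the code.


translate([240, 256, 0]) cube([32, 270, 1973]);
translate([1131, 256, 0]) cube([32, 270, 1973]);
translate([272, 256, 0]) cube([859, 270, 19]);
translate([272, 256, 382]) cube([859, 270, 19]);
translate([272, 256, 764]) cube([859, 270, 19]);
translate([272, 256, 1146]) cube([859, 270, 19]);
translate([272, 256, 1528]) cube([859, 270, 19]);
translate([272, 256, 1910]) cube([859, 270, 19]);


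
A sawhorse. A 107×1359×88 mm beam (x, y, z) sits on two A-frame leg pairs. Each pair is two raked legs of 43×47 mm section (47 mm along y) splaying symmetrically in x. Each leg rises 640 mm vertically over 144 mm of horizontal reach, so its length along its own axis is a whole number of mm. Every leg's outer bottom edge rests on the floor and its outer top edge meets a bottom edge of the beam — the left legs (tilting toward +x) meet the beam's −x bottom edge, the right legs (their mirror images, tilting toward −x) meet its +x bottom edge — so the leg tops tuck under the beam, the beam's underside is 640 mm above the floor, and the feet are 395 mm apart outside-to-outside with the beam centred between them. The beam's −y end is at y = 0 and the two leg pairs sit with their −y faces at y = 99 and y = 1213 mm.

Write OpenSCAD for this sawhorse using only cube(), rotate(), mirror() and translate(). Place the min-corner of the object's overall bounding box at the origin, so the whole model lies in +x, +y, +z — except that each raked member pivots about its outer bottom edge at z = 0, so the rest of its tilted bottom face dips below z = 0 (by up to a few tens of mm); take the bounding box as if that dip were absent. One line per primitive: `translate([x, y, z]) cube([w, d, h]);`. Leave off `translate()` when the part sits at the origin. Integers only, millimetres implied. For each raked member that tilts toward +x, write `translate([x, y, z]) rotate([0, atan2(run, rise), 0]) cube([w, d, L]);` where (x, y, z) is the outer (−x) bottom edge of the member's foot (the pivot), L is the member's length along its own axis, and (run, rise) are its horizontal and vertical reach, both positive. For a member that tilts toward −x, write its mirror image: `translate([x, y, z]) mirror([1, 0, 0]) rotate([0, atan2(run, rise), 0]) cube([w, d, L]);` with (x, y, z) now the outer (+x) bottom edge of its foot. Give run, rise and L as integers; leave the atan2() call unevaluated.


translate([144, 0, 640]) cube([107, 1359, 88]);
translate([0, 99, 0]) rotate([0, atan2(144, 640), 0]) cube([43, 47, 656]);
translate([395, 99, 0]) mirror([1, 0, 0]) rotate([0, atan2(144, 640), 0]) cube([43, 47, 656]);
translate([0, 1213, 0]) rotate([0, atan2(144, 640), 0]) cube([43, 47, 656]);
translate([395, 1213, 0]) mirror([1, 0, 0]) rotate([0, atan2(144, 640), 0]) cube([43, 47, 656]);


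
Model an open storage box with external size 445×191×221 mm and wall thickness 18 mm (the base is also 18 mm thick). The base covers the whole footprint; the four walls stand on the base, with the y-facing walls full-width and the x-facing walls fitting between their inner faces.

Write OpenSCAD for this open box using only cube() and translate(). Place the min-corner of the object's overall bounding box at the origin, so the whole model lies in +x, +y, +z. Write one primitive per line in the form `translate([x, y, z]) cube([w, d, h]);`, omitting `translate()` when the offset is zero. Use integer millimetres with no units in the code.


cube([445, 191, 18]);
translate([0, 0, 18]) cube([445, 18, 203]);
translate([0, 173, 18]) cube([445, 18, 203]);
translate([0, 18, 18]) cube([18, 155, 203]);
translate([427, 18, 18]) cube([18, 155, 203]);


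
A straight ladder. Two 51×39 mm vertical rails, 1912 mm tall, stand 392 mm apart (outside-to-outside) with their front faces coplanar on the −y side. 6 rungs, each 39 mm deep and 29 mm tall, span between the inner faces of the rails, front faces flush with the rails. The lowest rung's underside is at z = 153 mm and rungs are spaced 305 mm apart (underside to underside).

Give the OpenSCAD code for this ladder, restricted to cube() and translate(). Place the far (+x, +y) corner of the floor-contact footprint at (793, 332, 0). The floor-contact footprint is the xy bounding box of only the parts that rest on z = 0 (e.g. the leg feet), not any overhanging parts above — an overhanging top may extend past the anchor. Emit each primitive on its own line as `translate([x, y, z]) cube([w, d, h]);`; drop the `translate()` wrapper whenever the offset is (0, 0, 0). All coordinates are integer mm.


translate([401, 293, 0]) cube([51, 39, 1912]);
translate([742, 293, 0]) cube([51, 39, 1912]);
translate([452, 293, 153]) cube([290, 39, 29]);
translate([452, 293, 458]) cube([290, 39, 29]);
translate([452, 293, 763]) cube([290, 39, 29]);
translate([452, 293, 1068]) cube([290, 39, 29]);
translate([452, 293, 1373]) cube([290, 39, 29]);
translate([452, 293, 1678]) cube([290, 39, 29]);


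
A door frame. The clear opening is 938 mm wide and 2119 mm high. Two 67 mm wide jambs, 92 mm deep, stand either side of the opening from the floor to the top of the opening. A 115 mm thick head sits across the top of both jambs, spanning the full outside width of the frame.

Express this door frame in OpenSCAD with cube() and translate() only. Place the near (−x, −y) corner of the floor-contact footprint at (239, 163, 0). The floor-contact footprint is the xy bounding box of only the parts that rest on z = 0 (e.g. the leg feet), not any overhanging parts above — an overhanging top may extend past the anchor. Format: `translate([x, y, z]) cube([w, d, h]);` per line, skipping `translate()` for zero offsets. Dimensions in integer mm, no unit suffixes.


translate([239, 163, 0]) cube([67, 92, 2119]);
translate([1244, 163, 0]) cube([67, 92, 2119]);
translate([239, 163, 2119]) cube([1072, 92, 115]);


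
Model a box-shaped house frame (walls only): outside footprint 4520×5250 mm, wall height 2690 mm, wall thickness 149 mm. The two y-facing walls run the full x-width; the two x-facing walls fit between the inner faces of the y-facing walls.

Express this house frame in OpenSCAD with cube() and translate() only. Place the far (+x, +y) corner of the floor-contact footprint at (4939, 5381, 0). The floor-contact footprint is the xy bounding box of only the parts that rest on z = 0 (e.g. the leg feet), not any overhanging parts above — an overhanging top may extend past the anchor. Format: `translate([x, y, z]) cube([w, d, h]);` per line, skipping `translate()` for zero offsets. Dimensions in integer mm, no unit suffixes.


translate([419, 131, 0]) cube([4520, 149, 2690]);
translate([419, 5232, 0]) cube([4520, 149, 2690]);
translate([419, 280, 0]) cube([149, 4952, 2690]);
translate([4790, 280, 0]) cube([149, 4952, 2690]);


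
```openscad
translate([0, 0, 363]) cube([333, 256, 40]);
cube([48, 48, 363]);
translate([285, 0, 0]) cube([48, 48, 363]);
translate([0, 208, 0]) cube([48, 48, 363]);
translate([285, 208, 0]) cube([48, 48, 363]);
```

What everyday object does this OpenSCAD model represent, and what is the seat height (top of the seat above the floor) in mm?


A stool. The seat height is 403 mm.

A 333×256×40 slab at z = 363 on four corner posts — a stool. The seat top is 363 + 40 = 403 mm.


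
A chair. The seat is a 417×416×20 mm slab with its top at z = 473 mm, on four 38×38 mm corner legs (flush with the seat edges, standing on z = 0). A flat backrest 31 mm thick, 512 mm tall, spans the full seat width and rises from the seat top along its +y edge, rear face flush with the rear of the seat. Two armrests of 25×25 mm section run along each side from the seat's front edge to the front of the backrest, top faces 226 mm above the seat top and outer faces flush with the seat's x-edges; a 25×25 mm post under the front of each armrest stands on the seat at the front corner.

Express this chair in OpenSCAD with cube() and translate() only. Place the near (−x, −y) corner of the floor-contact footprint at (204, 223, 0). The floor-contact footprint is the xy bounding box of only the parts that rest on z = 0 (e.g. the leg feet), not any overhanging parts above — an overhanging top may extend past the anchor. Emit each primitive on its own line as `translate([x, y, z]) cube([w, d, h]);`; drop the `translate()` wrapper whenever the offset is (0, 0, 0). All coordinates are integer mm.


translate([204, 223, 453]) cube([417, 416, 20]);
translate([204, 223, 0]) cube([38, 38, 453]);
translate([583, 223, 0]) cube([38, 38, 453]);
translate([204, 601, 0]) cube([38, 38, 453]);
translate([583, 601, 0]) cube([38, 38, 453]);
translate([204, 608, 473]) cube([417, 31, 512]);
translate([204, 223, 674]) cube([25, 385, 25]);
translate([596, 223, 674]) cube([25, 385, 25]);
translate([204, 223, 473]) cube([25, 25, 201]);
translate([596, 223, 473]) cube([25, 25, 201]);


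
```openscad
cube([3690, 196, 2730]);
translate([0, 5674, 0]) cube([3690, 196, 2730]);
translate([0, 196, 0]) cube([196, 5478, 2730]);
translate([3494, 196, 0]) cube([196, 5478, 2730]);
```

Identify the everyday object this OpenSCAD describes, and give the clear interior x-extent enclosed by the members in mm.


A house (or room) frame. The interior width is 3298 mm.

Four 2730 mm walls enclosing a rectangle with no floor or roof — a room or house frame. Outside width is 3690 mm and wall thickness is 196 mm, so the interior width is 3690 − 2 × 196 = 3298 mm.


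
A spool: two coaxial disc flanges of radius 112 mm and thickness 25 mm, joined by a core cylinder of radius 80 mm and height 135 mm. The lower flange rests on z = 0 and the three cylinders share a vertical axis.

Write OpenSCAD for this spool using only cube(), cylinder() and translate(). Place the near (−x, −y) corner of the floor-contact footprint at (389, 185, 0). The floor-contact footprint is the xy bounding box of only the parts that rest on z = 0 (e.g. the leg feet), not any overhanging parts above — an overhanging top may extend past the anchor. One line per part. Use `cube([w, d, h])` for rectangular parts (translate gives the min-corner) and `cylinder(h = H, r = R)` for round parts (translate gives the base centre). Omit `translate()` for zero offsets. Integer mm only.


translate([501, 297, 0]) cylinder(h = 25, r = 112);
translate([501, 297, 25]) cylinder(h = 135, r = 80);
translate([501, 297, 160]) cylinder(h = 25, r = 112);


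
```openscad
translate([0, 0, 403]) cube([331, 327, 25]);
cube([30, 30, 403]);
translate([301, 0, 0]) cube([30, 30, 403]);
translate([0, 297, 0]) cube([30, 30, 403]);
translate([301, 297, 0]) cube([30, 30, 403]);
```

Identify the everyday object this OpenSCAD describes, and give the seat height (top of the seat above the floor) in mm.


A stool. The seat height is 428 mm.

A 331×327×25 slab at z = 403 on four corner posts — a stool. The seat top is 403 + 25 = 428 mm.


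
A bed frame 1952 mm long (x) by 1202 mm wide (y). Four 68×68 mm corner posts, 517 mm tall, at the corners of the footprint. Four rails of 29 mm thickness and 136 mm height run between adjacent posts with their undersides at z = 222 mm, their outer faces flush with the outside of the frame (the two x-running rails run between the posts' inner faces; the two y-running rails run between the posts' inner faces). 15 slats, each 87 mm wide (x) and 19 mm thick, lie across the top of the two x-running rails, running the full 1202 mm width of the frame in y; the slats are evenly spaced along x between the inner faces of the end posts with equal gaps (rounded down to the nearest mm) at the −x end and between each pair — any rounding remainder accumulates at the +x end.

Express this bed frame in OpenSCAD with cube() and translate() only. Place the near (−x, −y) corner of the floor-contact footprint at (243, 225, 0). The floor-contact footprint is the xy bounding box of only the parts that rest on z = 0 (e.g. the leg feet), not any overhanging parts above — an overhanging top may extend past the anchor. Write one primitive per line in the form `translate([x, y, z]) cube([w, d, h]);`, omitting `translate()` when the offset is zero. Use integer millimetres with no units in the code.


translate([243, 225, 0]) cube([68, 68, 517]);
translate([243, 1359, 0]) cube([68, 68, 517]);
translate([2127, 225, 0]) cube([68, 68, 517]);
translate([2127, 1359, 0]) cube([68, 68, 517]);
translate([311, 225, 222]) cube([1816, 29, 136]);
translate([311, 1398, 222]) cube([1816, 29, 136]);
translate([243, 293, 222]) cube([29, 1066, 136]);
translate([2166, 293, 222]) cube([29, 1066, 136]);
translate([342, 225, 358]) cube([87, 1202, 19]);
translate([460, 225, 358]) cube([87, 1202, 19]);
translate([578, 225, 358]) cube([87, 1202, 19]);
translate([696, 225, 358]) cube([87, 1202, 19]);
translate([814, 225, 358]) cube([87, 1202, 19]);
translate([932, 225, 358]) cube([87, 1202, 19]);
translate([1050, 225, 358]) cube([87, 1202, 19]);
translate([1168, 225, 358]) cube([87, 1202, 19]);
translate([1286, 225, 358]) cube([87, 1202, 19]);
translate([1404, 225, 358]) cube([87, 1202, 19]);
translate([1522, 225, 358]) cube([87, 1202, 19]);
translate([1640, 225, 358]) cube([87, 1202, 19]);
translate([1758, 225, 358]) cube([87, 1202, 19]);
translate([1876, 225, 358]) cube([87, 1202, 19]);
translate([1994, 225, 358]) cube([87, 1202, 19]);


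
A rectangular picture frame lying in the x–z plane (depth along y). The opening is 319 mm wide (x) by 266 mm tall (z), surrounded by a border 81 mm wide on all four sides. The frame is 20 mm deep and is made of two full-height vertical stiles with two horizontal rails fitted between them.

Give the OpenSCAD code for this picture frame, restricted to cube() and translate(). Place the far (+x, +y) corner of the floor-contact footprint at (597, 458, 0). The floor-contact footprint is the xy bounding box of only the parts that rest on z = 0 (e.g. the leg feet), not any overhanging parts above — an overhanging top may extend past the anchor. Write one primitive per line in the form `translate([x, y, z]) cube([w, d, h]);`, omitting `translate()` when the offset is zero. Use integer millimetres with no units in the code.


translate([116, 438, 0]) cube([81, 20, 428]);
translate([516, 438, 0]) cube([81, 20, 428]);
translate([197, 438, 0]) cube([319, 20, 81]);
translate([197, 438, 347]) cube([319, 20, 81]);


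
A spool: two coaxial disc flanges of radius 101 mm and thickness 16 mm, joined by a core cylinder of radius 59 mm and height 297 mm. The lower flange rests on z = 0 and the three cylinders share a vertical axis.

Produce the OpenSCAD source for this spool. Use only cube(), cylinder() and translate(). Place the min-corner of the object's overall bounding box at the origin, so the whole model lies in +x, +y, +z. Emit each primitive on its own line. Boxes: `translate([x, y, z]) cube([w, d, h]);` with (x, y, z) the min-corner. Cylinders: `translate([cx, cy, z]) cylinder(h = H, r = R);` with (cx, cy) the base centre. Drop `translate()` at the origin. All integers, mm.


translate([101, 101, 0]) cylinder(h = 16, r = 101);
translate([101, 101, 16]) cylinder(h = 297, r = 59);
translate([101, 101, 313]) cylinder(h = 16, r = 101);
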